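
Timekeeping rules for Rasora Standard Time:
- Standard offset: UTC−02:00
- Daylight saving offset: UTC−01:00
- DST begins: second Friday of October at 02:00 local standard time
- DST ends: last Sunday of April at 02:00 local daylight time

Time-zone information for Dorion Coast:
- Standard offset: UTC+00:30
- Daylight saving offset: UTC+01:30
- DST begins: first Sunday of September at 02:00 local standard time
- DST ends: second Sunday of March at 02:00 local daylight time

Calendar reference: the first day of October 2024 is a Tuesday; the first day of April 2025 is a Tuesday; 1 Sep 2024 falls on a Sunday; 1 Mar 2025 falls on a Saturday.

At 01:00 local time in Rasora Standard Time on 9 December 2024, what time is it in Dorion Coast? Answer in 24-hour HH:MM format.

1 October 2024 is a Tuesday, so the first Friday is October 4 and the second is October 11.
1 April 2025 is a Tuesday, so Sundays fall on 6, 13, 20, 27; the last is April 27.
9 December 2024 lies within the daylight-saving period (11 October 2024 – 27 April 2025), so Rasora Standard Time is on daylight time, UTC−01:00.
01:00 Rasora Standard Time + 1h = 02:00 UTC.
1 September 2024 is a Sunday, so the first Sunday is September 1.
1 March 2025 is a Saturday, so the first Sunday is March 2 and the second is March 9.
At the standard offset (UTC+00:30), 02:00 UTC + 0h30m = 02:30 Dorion Coast standard time.
The standard-time date in Dorion Coast, 9 December 2024, lies within the daylight-saving period (1 September 2024 – 9 March 2025), so Dorion Coast is on daylight time, UTC+01:30.
02:00 UTC + 1h30m = 03:30 Dorion Coast.

03:30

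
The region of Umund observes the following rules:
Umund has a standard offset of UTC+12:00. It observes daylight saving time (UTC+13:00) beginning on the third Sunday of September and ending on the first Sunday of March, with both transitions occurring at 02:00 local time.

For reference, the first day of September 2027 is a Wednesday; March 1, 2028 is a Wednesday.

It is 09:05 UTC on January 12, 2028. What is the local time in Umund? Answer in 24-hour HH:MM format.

1 September 2027 is a Wednesday, so the first Sunday is September 5 and the third is September 19.
1 March 2028 is a Wednesday, so the first Sunday is March 5.
At the standard offset (UTC+12:00), 09:05 UTC + 12h = 21:05 Umund standard time.
Daylight saving runs 19 September 2027 – 5 March 2028; the standard-time date in Umund, January 12, 2028, is inside that window, so Umund is at UTC+13:00.
09:05 UTC + 13h = 22:05 local.

22:05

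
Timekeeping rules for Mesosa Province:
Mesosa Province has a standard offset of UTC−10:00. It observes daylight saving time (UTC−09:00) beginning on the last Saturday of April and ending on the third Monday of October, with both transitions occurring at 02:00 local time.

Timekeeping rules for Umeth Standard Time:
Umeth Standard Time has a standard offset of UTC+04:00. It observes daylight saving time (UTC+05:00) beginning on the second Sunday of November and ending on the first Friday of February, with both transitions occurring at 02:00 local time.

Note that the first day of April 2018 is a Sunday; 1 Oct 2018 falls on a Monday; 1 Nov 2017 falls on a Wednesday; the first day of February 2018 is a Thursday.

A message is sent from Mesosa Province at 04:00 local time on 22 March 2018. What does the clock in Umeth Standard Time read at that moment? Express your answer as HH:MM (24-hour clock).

18:00

1 April 2018 is a Sunday, so Saturdays fall on 7, 14, 21, 28; the last is April 28.
1 October 2018 is a Monday, so the first Monday is October 1 and the third is October 15.
Daylight saving runs 28 April – 15 October; 22 March 2018 is outside that window, so Mesosa Province is on standard time at UTC−10:00.
04:00 Mesosa Province + 10h = 14:00 UTC.
1 November 2017 is a Wednesday, so the first Sunday is November 5 and the second is November 12.
1 February 2018 is a Thursday, so the first Friday is February 2.
At the standard offset (UTC+04:00), 14:00 UTC + 4h = 18:00 Umeth Standard Time standard time.
Daylight saving runs 12 November 2017 – 2 February 2018; the standard-time date in Umeth Standard Time, 22 March 2018, is outside that window, so Umeth Standard Time is on standard time at UTC+04:00.
14:00 UTC + 4h = 18:00 Umeth Standard Time.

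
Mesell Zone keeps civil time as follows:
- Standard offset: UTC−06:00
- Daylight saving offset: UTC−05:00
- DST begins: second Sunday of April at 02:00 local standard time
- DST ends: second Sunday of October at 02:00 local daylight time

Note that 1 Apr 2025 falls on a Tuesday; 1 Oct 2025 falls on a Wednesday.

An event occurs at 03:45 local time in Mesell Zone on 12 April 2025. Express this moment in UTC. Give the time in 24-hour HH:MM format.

1 April 2025 is a Tuesday, so the first Sunday is April 6 and the second is April 13.
1 October 2025 is a Wednesday, so the first Sunday is October 5 and the second is October 12.
Daylight saving runs 13 April – 12 October; 12 April 2025 is outside that window, so Mesell Zone is on standard time at UTC−06:00.
03:45 local + 6h = 09:45 UTC.

09:45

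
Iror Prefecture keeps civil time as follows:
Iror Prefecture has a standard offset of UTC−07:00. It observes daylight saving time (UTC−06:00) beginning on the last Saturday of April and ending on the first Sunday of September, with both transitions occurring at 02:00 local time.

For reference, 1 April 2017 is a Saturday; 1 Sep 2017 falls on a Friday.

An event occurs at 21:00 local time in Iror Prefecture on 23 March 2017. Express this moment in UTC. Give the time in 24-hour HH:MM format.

1 April 2017 is a Saturday, so Saturdays fall on 1, 8, 15, 22, 29; the last is April 29.
1 September 2017 is a Friday, so the first Sunday is September 3.
23 March 2017 is outside the daylight-saving period (29 April – 3 September), so Iror Prefecture is on standard time, UTC−07:00.
21:00 local + 7h = 04:00 UTC (rolling into the next day, 24 March 2017).

04:00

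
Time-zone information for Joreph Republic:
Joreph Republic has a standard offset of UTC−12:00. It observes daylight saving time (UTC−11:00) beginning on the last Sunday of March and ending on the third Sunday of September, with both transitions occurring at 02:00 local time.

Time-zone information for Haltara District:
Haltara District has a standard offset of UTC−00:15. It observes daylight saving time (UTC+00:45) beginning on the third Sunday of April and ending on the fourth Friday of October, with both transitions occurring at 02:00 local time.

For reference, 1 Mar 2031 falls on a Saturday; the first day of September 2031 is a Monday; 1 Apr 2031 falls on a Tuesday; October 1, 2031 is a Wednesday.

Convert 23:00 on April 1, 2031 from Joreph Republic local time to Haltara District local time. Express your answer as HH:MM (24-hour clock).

1 March 2031 is a Saturday, so Sundays fall on 2, 9, 16, 23, 30; the last is March 30.
1 September 2031 is a Monday, so the first Sunday is September 7 and the third is September 21.
April 1, 2031 falls between 30 March and 21 September, so daylight saving is in effect and Joreph Republic is at UTC−11:00.
23:00 Joreph Republic + 11h = 10:00 UTC (rolling into the next day, 2 April 2031).
1 April 2031 is a Tuesday, so the first Sunday is April 6 and the third is April 20.
1 October 2031 is a Wednesday, so the first Friday is October 3 and the fourth is October 24.
At the standard offset (UTC−00:15), 10:00 UTC − 0h15m = 09:45 Haltara District standard time.
Daylight saving runs 20 April – 24 October; the standard-time date in Haltara District, April 2, 2031, is outside that window, so Haltara District is on standard time at UTC−00:15.
10:00 UTC − 0h15m = 09:45 Haltara District.

09:45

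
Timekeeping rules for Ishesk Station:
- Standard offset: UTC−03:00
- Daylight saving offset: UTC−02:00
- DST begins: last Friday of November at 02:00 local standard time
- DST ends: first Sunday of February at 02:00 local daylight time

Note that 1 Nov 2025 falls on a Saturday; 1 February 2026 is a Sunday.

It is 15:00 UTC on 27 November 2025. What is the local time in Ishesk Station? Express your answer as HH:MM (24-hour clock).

12:00

1 November 2025 is a Saturday, so Fridays fall on 7, 14, 21, 28; the last is November 28.
1 February 2026 is a Sunday, so the first Sunday is February 1.
At the standard offset (UTC−03:00), 15:00 UTC − 3h = 12:00 Ishesk Station standard time.
The standard-time date in Ishesk Station, 27 November 2025, is outside the daylight-saving period (28 November 2025 – 1 February 2026), so Ishesk Station is on standard time, UTC−03:00.
15:00 UTC − 3h = 12:00 local.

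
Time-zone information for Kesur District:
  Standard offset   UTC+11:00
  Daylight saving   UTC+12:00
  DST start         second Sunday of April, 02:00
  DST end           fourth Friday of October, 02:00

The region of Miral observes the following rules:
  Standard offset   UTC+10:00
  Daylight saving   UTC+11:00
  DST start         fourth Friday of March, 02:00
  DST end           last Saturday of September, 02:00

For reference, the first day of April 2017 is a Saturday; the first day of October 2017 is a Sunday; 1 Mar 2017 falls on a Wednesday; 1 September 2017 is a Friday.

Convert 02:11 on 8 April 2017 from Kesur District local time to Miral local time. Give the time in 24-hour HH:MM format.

02:11

1 April 2017 is a Saturday, so the first Sunday is April 2 and the second is April 9.
1 October 2017 is a Sunday, so the first Friday is October 6 and the fourth is October 27.
8 April 2017 does not fall between 9 April and 27 October, so daylight saving is not in effect and Kesur District is at UTC+11:00.
02:11 Kesur District − 11h = 15:11 UTC (rolling into the previous day, 7 April 2017).
1 March 2017 is a Wednesday, so the first Friday is March 3 and the fourth is March 24.
1 September 2017 is a Friday, so Saturdays fall on 2, 9, 16, 23, 30; the last is September 30.
At the standard offset (UTC+10:00), 15:11 UTC + 10h = 01:11 Miral standard time (rolling into the next day, 8 April 2017).
Daylight saving runs 24 March – 30 September; the standard-time date in Miral, 8 April 2017, is inside that window, so Miral is at UTC+11:00.
15:11 UTC + 11h = 02:11 Miral (rolling into the next day, 8 April 2017).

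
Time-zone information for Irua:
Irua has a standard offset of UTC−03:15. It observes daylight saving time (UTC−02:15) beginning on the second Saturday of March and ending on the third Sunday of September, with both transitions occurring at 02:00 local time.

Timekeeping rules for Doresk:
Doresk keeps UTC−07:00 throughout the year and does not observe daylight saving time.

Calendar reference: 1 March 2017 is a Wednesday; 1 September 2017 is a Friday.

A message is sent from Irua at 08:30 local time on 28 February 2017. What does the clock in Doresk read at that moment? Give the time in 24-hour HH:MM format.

04:45

1 March 2017 is a Wednesday, so the first Saturday is March 4 and the second is March 11.
1 September 2017 is a Friday, so the first Sunday is September 3 and the third is September 17.
28 February 2017 is outside the daylight-saving period (11 March – 17 September), so Irua is on standard time, UTC−03:15.
08:30 Irua + 3h15m = 11:45 UTC.
Doresk stays on UTC−07:00 all year.
11:45 UTC − 7h = 04:45 Doresk.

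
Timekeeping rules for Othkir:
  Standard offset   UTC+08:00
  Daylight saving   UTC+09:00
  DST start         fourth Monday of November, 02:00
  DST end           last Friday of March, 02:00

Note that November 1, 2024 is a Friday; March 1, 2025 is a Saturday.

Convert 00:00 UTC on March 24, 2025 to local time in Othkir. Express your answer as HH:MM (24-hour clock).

1 November 2024 is a Friday, so the first Monday is November 4 and the fourth is November 25.
1 March 2025 is a Saturday, so Fridays fall on 7, 14, 21, 28; the last is March 28.
At the standard offset (UTC+08:00), 00:00 UTC + 8h = 08:00 Othkir standard time.
Daylight saving runs 25 November 2024 – 28 March 2025; the standard-time date in Othkir, March 24, 2025, is inside that window, so Othkir is at UTC+09:00.
00:00 UTC + 9h = 09:00 local.

09:00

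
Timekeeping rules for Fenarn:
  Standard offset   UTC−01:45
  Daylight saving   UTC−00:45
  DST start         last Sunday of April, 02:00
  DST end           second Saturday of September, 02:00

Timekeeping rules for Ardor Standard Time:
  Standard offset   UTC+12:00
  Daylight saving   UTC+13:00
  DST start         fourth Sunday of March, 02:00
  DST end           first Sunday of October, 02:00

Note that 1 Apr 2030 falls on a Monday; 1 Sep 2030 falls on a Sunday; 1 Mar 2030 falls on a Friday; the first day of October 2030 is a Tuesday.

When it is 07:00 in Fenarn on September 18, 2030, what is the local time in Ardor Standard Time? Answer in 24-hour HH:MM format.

21:45

1 April 2030 is a Monday, so Sundays fall on 7, 14, 21, 28; the last is April 28.
1 September 2030 is a Sunday, so the first Saturday is September 7 and the second is September 14.
September 18, 2030 is outside the daylight-saving period (28 April – 14 September), so Fenarn is on standard time, UTC−01:45.
07:00 Fenarn + 1h45m = 08:45 UTC.
1 March 2030 is a Friday, so the first Sunday is March 3 and the fourth is March 24.
1 October 2030 is a Tuesday, so the first Sunday is October 6.
At the standard offset (UTC+12:00), 08:45 UTC + 12h = 20:45 Ardor Standard Time standard time.
Daylight saving runs 24 March – 6 October; the standard-time date in Ardor Standard Time, September 18, 2030, is inside that window, so Ardor Standard Time is at UTC+13:00.
08:45 UTC + 13h = 21:45 Ardor Standard Time.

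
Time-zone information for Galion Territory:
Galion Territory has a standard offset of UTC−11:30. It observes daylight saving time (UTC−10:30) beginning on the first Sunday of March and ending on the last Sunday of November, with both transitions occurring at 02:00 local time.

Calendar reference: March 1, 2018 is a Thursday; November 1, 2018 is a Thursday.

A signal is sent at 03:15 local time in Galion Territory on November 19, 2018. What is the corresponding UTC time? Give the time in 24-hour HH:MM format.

13:45

1 March 2018 is a Thursday, so the first Sunday is March 4.
1 November 2018 is a Thursday, so Sundays fall on 4, 11, 18, 25; the last is November 25.
Daylight saving runs 4 March – 25 November; November 19, 2018 is inside that window, so Galion Territory is at UTC−10:30.
03:15 local + 10h30m = 13:45 UTC.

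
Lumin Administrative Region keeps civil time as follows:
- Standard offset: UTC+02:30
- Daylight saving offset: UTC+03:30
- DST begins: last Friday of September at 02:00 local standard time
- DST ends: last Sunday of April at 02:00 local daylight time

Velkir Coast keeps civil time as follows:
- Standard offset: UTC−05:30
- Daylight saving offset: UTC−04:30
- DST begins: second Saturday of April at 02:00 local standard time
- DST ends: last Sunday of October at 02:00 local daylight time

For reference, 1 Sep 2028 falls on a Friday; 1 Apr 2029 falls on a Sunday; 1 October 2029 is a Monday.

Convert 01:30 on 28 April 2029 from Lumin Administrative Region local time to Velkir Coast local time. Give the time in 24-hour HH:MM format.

17:30

1 September 2028 is a Friday, so Fridays fall on 1, 8, 15, 22, 29; the last is September 29.
1 April 2029 is a Sunday, so Sundays fall on 1, 8, 15, 22, 29; the last is April 29.
28 April 2029 falls between 29 September 2028 and 29 April 2029, so daylight saving is in effect and Lumin Administrative Region is at UTC+03:30.
01:30 Lumin Administrative Region − 3h30m = 22:00 UTC (rolling into the previous day, 27 April 2029).
1 April 2029 is a Sunday, so the first Saturday is April 7 and the second is April 14.
1 October 2029 is a Monday, so Sundays fall on 7, 14, 21, 28; the last is October 28.
At the standard offset (UTC−05:30), 22:00 UTC − 5h30m = 16:30 Velkir Coast standard time.
Daylight saving runs 14 April – 28 October; the standard-time date in Velkir Coast, 27 April 2029, is inside that window, so Velkir Coast is at UTC−04:30.
22:00 UTC − 4h30m = 17:30 Velkir Coast.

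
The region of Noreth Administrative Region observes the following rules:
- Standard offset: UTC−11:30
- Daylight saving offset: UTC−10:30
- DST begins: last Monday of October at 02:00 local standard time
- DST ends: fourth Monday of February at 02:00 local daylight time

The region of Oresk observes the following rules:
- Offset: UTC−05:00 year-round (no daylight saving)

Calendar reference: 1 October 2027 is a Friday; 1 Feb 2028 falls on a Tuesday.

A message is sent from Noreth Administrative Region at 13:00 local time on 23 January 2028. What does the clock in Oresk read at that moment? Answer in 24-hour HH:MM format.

18:30

1 October 2027 is a Friday, so Mondays fall on 4, 11, 18, 25; the last is October 25.
1 February 2028 is a Tuesday, so the first Monday is February 7 and the fourth is February 28.
Daylight saving runs 25 October 2027 – 28 February 2028; 23 January 2028 is inside that window, so Noreth Administrative Region is at UTC−10:30.
13:00 Noreth Administrative Region + 10h30m = 23:30 UTC.
Oresk has no daylight saving, so its offset is UTC−05:00 year-round.
23:30 UTC − 5h = 18:30 Oresk.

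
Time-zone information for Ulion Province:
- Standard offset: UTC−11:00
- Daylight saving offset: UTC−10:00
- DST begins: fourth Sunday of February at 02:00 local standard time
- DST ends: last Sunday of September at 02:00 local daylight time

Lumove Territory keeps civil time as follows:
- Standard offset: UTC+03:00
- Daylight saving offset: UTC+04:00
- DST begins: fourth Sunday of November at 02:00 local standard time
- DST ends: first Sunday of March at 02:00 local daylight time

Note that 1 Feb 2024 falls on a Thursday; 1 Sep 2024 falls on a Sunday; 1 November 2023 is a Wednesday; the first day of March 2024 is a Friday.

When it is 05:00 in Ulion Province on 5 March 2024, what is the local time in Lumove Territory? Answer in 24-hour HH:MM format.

1 February 2024 is a Thursday, so the first Sunday is February 4 and the fourth is February 25.
1 September 2024 is a Sunday, so Sundays fall on 1, 8, 15, 22, 29; the last is September 29.
Daylight saving runs 25 February – 29 September; 5 March 2024 is inside that window, so Ulion Province is at UTC−10:00.
05:00 Ulion Province + 10h = 15:00 UTC.
1 November 2023 is a Wednesday, so the first Sunday is November 5 and the fourth is November 26.
1 March 2024 is a Friday, so the first Sunday is March 3.
At the standard offset (UTC+03:00), 15:00 UTC + 3h = 18:00 Lumove Territory standard time.
Daylight saving runs 26 November 2023 – 3 March 2024; the standard-time date in Lumove Territory, 5 March 2024, is outside that window, so Lumove Territory is on standard time at UTC+03:00.
15:00 UTC + 3h = 18:00 Lumove Territory.

18:00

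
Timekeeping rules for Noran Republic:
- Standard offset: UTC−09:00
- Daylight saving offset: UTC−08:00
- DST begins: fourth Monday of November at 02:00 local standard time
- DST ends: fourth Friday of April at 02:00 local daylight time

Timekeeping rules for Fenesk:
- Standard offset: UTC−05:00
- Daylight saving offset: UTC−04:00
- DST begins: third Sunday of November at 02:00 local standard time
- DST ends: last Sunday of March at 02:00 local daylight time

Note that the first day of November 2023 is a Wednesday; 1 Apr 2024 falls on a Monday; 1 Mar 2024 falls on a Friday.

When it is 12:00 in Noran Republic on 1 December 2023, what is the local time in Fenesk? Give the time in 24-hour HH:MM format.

16:00

1 November 2023 is a Wednesday, so the first Monday is November 6 and the fourth is November 27.
1 April 2024 is a Monday, so the first Friday is April 5 and the fourth is April 26.
1 December 2023 falls between 27 November 2023 and 26 April 2024, so daylight saving is in effect and Noran Republic is at UTC−08:00.
12:00 Noran Republic + 8h = 20:00 UTC.
1 November 2023 is a Wednesday, so the first Sunday is November 5 and the third is November 19.
1 March 2024 is a Friday, so Sundays fall on 3, 10, 17, 24, 31; the last is March 31.
At the standard offset (UTC−05:00), 20:00 UTC − 5h = 15:00 Fenesk standard time.
Daylight saving runs 19 November 2023 – 31 March 2024; the standard-time date in Fenesk, 1 December 2023, is inside that window, so Fenesk is at UTC−04:00.
20:00 UTC − 4h = 16:00 Fenesk.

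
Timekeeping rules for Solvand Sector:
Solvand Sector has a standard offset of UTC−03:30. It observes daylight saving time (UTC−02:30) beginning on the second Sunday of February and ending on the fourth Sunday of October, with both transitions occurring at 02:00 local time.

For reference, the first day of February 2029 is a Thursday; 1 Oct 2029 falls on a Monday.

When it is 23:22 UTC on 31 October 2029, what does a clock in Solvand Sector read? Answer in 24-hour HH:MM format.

1 February 2029 is a Thursday, so the first Sunday is February 4 and the second is February 11.
1 October 2029 is a Monday, so the first Sunday is October 7 and the fourth is October 28.
At the standard offset (UTC−03:30), 23:22 UTC − 3h30m = 19:52 Solvand Sector standard time.
Daylight saving runs 11 February – 28 October; the standard-time date in Solvand Sector, 31 October 2029, is outside that window, so Solvand Sector is on standard time at UTC−03:30.
23:22 UTC − 3h30m = 19:52 local.

19:52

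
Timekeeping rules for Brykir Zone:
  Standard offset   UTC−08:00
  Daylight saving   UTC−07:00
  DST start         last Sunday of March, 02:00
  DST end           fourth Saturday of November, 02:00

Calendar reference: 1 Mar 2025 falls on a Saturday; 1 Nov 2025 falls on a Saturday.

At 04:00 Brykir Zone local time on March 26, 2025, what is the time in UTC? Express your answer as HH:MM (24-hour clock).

1 March 2025 is a Saturday, so Sundays fall on 2, 9, 16, 23, 30; the last is March 30.
1 November 2025 is a Saturday, so the first Saturday is November 1 and the fourth is November 22.
March 26, 2025 is outside the daylight-saving period (30 March – 22 November), so Brykir Zone is on standard time, UTC−08:00.
04:00 local + 8h = 12:00 UTC.

12:00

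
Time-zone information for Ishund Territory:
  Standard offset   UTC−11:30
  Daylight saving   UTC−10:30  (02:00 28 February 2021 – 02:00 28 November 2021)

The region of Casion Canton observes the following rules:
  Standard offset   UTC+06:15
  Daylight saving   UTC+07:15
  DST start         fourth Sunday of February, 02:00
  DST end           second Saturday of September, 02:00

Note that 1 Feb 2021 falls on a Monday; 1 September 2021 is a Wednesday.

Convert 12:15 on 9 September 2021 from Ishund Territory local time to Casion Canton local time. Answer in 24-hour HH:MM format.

06:00

Daylight saving runs 28 February – 28 November; 9 September 2021 is inside that window, so Ishund Territory is at UTC−10:30.
12:15 Ishund Territory + 10h30m = 22:45 UTC.
1 February 2021 is a Monday, so the first Sunday is February 7 and the fourth is February 28.
1 September 2021 is a Wednesday, so the first Saturday is September 4 and the second is September 11.
At the standard offset (UTC+06:15), 22:45 UTC + 6h15m = 05:00 Casion Canton standard time (rolling into the next day, 10 September 2021).
The standard-time date in Casion Canton, 10 September 2021, lies within the daylight-saving period (28 February – 11 September), so Casion Canton is on daylight time, UTC+07:15.
22:45 UTC + 7h15m = 06:00 Casion Canton (rolling into the next day, 10 September 2021).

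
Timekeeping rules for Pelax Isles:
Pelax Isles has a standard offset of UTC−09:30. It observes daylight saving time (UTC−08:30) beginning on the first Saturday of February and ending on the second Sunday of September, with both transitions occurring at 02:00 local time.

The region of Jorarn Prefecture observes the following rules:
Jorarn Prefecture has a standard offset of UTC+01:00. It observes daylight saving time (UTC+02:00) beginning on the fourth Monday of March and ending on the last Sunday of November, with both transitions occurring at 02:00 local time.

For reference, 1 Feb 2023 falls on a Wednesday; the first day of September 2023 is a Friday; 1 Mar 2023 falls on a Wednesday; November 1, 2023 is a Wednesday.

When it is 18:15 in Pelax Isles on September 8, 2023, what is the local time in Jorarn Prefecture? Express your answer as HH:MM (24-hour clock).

1 February 2023 is a Wednesday, so the first Saturday is February 4.
1 September 2023 is a Friday, so the first Sunday is September 3 and the second is September 10.
September 8, 2023 falls between 4 February and 10 September, so daylight saving is in effect and Pelax Isles is at UTC−08:30.
18:15 Pelax Isles + 8h30m = 02:45 UTC (rolling into the next day, 9 September 2023).
1 March 2023 is a Wednesday, so the first Monday is March 6 and the fourth is March 27.
1 November 2023 is a Wednesday, so Sundays fall on 5, 12, 19, 26; the last is November 26.
At the standard offset (UTC+01:00), 02:45 UTC + 1h = 03:45 Jorarn Prefecture standard time.
The standard-time date in Jorarn Prefecture, September 9, 2023, lies within the daylight-saving period (27 March – 26 November), so Jorarn Prefecture is on daylight time, UTC+02:00.
02:45 UTC + 2h = 04:45 Jorarn Prefecture.

04:45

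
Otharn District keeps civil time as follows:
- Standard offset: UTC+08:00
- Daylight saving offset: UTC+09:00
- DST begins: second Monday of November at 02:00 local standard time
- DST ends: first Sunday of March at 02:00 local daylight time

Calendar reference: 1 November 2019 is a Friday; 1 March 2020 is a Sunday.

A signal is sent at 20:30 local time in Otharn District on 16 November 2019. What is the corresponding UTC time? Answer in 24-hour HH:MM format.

11:30

1 November 2019 is a Friday, so the first Monday is November 4 and the second is November 11.
1 March 2020 is a Sunday, so the first Sunday is March 1.
16 November 2019 falls between 11 November 2019 and 1 March 2020, so daylight saving is in effect and Otharn District is at UTC+09:00.
20:30 local − 9h = 11:30 UTC.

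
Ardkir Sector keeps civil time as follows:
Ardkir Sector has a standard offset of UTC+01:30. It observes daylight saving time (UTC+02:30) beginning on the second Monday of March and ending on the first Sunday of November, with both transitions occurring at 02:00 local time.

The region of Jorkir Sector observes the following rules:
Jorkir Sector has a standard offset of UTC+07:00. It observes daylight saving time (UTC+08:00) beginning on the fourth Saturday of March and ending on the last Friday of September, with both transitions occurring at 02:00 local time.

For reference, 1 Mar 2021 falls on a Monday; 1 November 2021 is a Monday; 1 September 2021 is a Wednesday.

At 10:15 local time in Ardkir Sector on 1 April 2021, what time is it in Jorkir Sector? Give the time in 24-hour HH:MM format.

15:45

1 March 2021 is a Monday, so the first Monday is March 1 and the second is March 8.
1 November 2021 is a Monday, so the first Sunday is November 7.
Daylight saving runs 8 March – 7 November; 1 April 2021 is inside that window, so Ardkir Sector is at UTC+02:30.
10:15 Ardkir Sector − 2h30m = 07:45 UTC.
1 March 2021 is a Monday, so the first Saturday is March 6 and the fourth is March 27.
1 September 2021 is a Wednesday, so Fridays fall on 3, 10, 17, 24; the last is September 24.
At the standard offset (UTC+07:00), 07:45 UTC + 7h = 14:45 Jorkir Sector standard time.
The standard-time date in Jorkir Sector, 1 April 2021, falls between 27 March and 24 September, so daylight saving is in effect and Jorkir Sector is at UTC+08:00.
07:45 UTC + 8h = 15:45 Jorkir Sector.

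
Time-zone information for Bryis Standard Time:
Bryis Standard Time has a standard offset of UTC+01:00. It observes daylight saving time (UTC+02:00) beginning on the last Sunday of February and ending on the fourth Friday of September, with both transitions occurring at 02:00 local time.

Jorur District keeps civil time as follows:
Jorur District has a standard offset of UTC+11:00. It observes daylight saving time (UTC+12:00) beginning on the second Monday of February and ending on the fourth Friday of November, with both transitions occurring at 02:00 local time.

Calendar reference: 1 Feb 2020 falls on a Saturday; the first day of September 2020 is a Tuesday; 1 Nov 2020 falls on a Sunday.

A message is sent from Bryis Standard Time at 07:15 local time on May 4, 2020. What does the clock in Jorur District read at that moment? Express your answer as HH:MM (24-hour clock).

17:15

1 February 2020 is a Saturday, so Sundays fall on 2, 9, 16, 23; the last is February 23.
1 September 2020 is a Tuesday, so the first Friday is September 4 and the fourth is September 25.
May 4, 2020 falls between 23 February and 25 September, so daylight saving is in effect and Bryis Standard Time is at UTC+02:00.
07:15 Bryis Standard Time − 2h = 05:15 UTC.
1 February 2020 is a Saturday, so the first Monday is February 3 and the second is February 10.
1 November 2020 is a Sunday, so the first Friday is November 6 and the fourth is November 27.
At the standard offset (UTC+11:00), 05:15 UTC + 11h = 16:15 Jorur District standard time.
The standard-time date in Jorur District, May 4, 2020, falls between 10 February and 27 November, so daylight saving is in effect and Jorur District is at UTC+12:00.
05:15 UTC + 12h = 17:15 Jorur District.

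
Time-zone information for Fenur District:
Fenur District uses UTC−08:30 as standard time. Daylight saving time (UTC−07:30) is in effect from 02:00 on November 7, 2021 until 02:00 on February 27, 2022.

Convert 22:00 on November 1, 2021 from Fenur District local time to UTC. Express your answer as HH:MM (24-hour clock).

Daylight saving runs 7 November 2021 – 27 February 2022; November 1, 2021 is outside that window, so Fenur District is on standard time at UTC−08:30.
22:00 local + 8h30m = 06:30 UTC (rolling into the next day, 2 November 2021).

06:30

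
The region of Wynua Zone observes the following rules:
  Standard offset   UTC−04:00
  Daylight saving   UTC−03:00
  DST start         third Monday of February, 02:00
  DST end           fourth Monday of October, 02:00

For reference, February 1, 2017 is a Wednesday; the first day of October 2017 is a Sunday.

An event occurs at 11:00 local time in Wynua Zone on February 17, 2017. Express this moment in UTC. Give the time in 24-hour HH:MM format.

1 February 2017 is a Wednesday, so the first Monday is February 6 and the third is February 20.
1 October 2017 is a Sunday, so the first Monday is October 2 and the fourth is October 23.
February 17, 2017 does not fall between 20 February and 23 October, so daylight saving is not in effect and Wynua Zone is at UTC−04:00.
11:00 local + 4h = 15:00 UTC.

15:00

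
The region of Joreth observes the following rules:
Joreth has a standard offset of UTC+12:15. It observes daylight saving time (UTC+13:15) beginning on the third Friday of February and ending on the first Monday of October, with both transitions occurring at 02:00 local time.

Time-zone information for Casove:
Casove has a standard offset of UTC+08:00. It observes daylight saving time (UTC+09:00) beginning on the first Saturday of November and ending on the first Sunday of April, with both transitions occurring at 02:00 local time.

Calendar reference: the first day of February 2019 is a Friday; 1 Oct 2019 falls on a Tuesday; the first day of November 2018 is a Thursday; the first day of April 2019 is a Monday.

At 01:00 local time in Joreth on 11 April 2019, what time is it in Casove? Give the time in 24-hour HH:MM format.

19:45

1 February 2019 is a Friday, so the first Friday is February 1 and the third is February 15.
1 October 2019 is a Tuesday, so the first Monday is October 7.
11 April 2019 lies within the daylight-saving period (15 February – 7 October), so Joreth is on daylight time, UTC+13:15.
01:00 Joreth − 13h15m = 11:45 UTC (rolling into the previous day, 10 April 2019).
1 November 2018 is a Thursday, so the first Saturday is November 3.
1 April 2019 is a Monday, so the first Sunday is April 7.
At the standard offset (UTC+08:00), 11:45 UTC + 8h = 19:45 Casove standard time.
The standard-time date in Casove, 10 April 2019, does not fall between 3 November 2018 and 7 April 2019, so daylight saving is not in effect and Casove is at UTC+08:00.
11:45 UTC + 8h = 19:45 Casove.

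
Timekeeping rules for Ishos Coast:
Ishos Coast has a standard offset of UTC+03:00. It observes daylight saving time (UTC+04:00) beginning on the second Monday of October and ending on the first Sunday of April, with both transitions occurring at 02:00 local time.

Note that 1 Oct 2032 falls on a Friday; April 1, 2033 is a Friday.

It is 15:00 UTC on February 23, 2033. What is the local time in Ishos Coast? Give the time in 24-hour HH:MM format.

1 October 2032 is a Friday, so the first Monday is October 4 and the second is October 11.
1 April 2033 is a Friday, so the first Sunday is April 3.
At the standard offset (UTC+03:00), 15:00 UTC + 3h = 18:00 Ishos Coast standard time.
Daylight saving runs 11 October 2032 – 3 April 2033; the standard-time date in Ishos Coast, February 23, 2033, is inside that window, so Ishos Coast is at UTC+04:00.
15:00 UTC + 4h = 19:00 local.

19:00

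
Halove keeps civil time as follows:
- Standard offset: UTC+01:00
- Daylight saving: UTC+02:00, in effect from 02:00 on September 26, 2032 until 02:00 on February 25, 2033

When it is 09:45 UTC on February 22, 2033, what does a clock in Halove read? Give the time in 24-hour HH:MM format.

At the standard offset (UTC+01:00), 09:45 UTC + 1h = 10:45 Halove standard time.
The standard-time date in Halove, February 22, 2033, falls between 26 September 2032 and 25 February 2033, so daylight saving is in effect and Halove is at UTC+02:00.
09:45 UTC + 2h = 11:45 local.

11:45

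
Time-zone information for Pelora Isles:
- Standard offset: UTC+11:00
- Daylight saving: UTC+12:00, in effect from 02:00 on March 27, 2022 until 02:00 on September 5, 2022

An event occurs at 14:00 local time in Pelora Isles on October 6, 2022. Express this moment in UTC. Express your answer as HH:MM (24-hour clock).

03:00

October 6, 2022 is outside the daylight-saving period (27 March – 5 September), so Pelora Isles is on standard time, UTC+11:00.
14:00 local − 11h = 03:00 UTC.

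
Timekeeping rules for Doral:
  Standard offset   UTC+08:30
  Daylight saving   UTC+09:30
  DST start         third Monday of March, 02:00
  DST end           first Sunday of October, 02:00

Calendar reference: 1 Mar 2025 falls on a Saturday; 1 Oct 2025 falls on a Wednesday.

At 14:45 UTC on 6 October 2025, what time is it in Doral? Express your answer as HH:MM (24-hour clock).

23:15

1 March 2025 is a Saturday, so the first Monday is March 3 and the third is March 17.
1 October 2025 is a Wednesday, so the first Sunday is October 5.
At the standard offset (UTC+08:30), 14:45 UTC + 8h30m = 23:15 Doral standard time.
Daylight saving runs 17 March – 5 October; the standard-time date in Doral, 6 October 2025, is outside that window, so Doral is on standard time at UTC+08:30.
14:45 UTC + 8h30m = 23:15 local.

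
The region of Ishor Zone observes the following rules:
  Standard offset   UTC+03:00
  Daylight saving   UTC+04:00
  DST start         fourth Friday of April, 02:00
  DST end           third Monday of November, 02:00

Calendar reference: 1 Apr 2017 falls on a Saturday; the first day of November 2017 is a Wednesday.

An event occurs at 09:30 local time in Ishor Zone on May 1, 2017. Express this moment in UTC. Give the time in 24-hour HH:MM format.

05:30

1 April 2017 is a Saturday, so the first Friday is April 7 and the fourth is April 28.
1 November 2017 is a Wednesday, so the first Monday is November 6 and the third is November 20.
Daylight saving runs 28 April – 20 November; May 1, 2017 is inside that window, so Ishor Zone is at UTC+04:00.
09:30 local − 4h = 05:30 UTC.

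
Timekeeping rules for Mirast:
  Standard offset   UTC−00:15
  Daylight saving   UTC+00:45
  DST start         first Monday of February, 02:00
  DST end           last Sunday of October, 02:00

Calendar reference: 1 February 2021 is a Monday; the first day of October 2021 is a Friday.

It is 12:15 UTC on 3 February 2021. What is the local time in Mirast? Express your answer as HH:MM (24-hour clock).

13:00

1 February 2021 is a Monday, so the first Monday is February 1.
1 October 2021 is a Friday, so Sundays fall on 3, 10, 17, 24, 31; the last is October 31.
At the standard offset (UTC−00:15), 12:15 UTC − 0h15m = 12:00 Mirast standard time.
Daylight saving runs 1 February – 31 October; the standard-time date in Mirast, 3 February 2021, is inside that window, so Mirast is at UTC+00:45.
12:15 UTC + 0h45m = 13:00 local.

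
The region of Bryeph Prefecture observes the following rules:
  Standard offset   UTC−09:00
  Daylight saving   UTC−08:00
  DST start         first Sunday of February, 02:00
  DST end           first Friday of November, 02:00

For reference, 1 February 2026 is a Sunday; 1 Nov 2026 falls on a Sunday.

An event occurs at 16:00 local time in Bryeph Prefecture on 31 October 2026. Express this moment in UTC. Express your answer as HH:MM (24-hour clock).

1 February 2026 is a Sunday, so the first Sunday is February 1.
1 November 2026 is a Sunday, so the first Friday is November 6.
31 October 2026 lies within the daylight-saving period (1 February – 6 November), so Bryeph Prefecture is on daylight time, UTC−08:00.
16:00 local + 8h = 00:00 UTC (rolling into the next day, 1 November 2026).

00:00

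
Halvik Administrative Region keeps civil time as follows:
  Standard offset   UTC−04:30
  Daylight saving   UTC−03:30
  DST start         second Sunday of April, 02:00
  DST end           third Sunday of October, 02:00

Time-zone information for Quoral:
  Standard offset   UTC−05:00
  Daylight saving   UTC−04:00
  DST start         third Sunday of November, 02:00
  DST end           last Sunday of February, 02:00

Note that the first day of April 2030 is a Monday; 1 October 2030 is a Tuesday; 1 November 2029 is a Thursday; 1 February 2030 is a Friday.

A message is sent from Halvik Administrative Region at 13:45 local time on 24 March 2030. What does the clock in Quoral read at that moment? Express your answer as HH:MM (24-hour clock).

13:15

1 April 2030 is a Monday, so the first Sunday is April 7 and the second is April 14.
1 October 2030 is a Tuesday, so the first Sunday is October 6 and the third is October 20.
24 March 2030 does not fall between 14 April and 20 October, so daylight saving is not in effect and Halvik Administrative Region is at UTC−04:30.
13:45 Halvik Administrative Region + 4h30m = 18:15 UTC.
1 November 2029 is a Thursday, so the first Sunday is November 4 and the third is November 18.
1 February 2030 is a Friday, so Sundays fall on 3, 10, 17, 24; the last is February 24.
At the standard offset (UTC−05:00), 18:15 UTC − 5h = 13:15 Quoral standard time.
Daylight saving runs 18 November 2029 – 24 February 2030; the standard-time date in Quoral, 24 March 2030, is outside that window, so Quoral is on standard time at UTC−05:00.
18:15 UTC − 5h = 13:15 Quoral.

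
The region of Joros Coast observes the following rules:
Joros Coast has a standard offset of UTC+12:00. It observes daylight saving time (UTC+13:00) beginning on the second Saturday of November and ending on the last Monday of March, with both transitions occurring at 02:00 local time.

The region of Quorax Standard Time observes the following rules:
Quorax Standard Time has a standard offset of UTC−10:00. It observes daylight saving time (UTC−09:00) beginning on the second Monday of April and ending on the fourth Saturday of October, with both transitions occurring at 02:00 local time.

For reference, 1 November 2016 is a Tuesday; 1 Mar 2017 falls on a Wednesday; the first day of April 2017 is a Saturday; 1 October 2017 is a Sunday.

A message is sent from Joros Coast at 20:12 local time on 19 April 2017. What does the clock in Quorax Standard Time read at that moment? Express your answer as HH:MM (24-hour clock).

1 November 2016 is a Tuesday, so the first Saturday is November 5 and the second is November 12.
1 March 2017 is a Wednesday, so Mondays fall on 6, 13, 20, 27; the last is March 27.
19 April 2017 is outside the daylight-saving period (12 November 2016 – 27 March 2017), so Joros Coast is on standard time, UTC+12:00.
20:12 Joros Coast − 12h = 08:12 UTC.
1 April 2017 is a Saturday, so the first Monday is April 3 and the second is April 10.
1 October 2017 is a Sunday, so the first Saturday is October 7 and the fourth is October 28.
At the standard offset (UTC−10:00), 08:12 UTC − 10h = 22:12 Quorax Standard Time standard time (rolling into the previous day, 18 April 2017).
The standard-time date in Quorax Standard Time, 18 April 2017, falls between 10 April and 28 October, so daylight saving is in effect and Quorax Standard Time is at UTC−09:00.
08:12 UTC − 9h = 23:12 Quorax Standard Time (rolling into the previous day, 18 April 2017).

23:12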